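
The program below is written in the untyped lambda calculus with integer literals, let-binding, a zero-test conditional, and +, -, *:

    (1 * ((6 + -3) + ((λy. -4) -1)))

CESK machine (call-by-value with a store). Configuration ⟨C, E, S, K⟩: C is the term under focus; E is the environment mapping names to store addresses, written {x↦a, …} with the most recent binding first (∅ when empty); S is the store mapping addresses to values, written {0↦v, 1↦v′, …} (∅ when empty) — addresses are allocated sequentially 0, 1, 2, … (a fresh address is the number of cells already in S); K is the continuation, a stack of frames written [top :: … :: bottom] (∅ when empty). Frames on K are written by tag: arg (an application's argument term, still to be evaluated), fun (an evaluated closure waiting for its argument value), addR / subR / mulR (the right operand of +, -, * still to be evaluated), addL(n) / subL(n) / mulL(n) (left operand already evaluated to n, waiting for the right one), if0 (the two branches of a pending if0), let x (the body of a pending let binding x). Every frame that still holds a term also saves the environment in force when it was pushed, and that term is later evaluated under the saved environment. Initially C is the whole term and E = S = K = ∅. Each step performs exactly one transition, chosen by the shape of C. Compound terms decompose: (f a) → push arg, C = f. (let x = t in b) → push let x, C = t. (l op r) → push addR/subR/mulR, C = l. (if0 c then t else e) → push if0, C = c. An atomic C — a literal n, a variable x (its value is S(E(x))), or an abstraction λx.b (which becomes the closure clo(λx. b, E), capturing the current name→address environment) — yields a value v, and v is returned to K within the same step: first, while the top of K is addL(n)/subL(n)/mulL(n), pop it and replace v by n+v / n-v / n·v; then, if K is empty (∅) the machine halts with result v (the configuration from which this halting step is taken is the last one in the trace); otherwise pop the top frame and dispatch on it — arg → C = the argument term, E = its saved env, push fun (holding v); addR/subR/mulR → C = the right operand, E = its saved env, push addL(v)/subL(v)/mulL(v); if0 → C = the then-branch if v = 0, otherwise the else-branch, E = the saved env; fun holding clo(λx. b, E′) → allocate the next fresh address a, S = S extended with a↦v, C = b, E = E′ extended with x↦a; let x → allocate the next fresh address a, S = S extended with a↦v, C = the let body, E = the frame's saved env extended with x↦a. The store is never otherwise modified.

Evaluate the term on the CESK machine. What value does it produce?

0. ⟨C=(1 * ((6 + -3) + ((λy. -4) -1))); E=∅; S=∅; K=∅⟩
1. ⟨C=1; E=∅; S=∅; K=[mulR]⟩
2. ⟨C=((6 + -3) + ((λy. -4) -1)); E=∅; S=∅; K=[mulL(1)]⟩
3. ⟨C=(6 + -3); E=∅; S=∅; K=[addR :: mulL(1)]⟩
4. ⟨C=6; E=∅; S=∅; K=[addR :: addR :: mulL(1)]⟩
5. ⟨C=-3; E=∅; S=∅; K=[addL(6) :: addR :: mulL(1)]⟩
6. ⟨C=((λy. -4) -1); E=∅; S=∅; K=[addL(3) :: mulL(1)]⟩
7. ⟨C=(λy. -4); E=∅; S=∅; K=[arg :: addL(3) :: mulL(1)]⟩
8. ⟨C=-1; E=∅; S=∅; K=[fun :: addL(3) :: mulL(1)]⟩
9. ⟨C=-4; E={y↦0}; S={0↦-1}; K=[addL(3) :: mulL(1)]⟩
→ final value -1

Answer: -1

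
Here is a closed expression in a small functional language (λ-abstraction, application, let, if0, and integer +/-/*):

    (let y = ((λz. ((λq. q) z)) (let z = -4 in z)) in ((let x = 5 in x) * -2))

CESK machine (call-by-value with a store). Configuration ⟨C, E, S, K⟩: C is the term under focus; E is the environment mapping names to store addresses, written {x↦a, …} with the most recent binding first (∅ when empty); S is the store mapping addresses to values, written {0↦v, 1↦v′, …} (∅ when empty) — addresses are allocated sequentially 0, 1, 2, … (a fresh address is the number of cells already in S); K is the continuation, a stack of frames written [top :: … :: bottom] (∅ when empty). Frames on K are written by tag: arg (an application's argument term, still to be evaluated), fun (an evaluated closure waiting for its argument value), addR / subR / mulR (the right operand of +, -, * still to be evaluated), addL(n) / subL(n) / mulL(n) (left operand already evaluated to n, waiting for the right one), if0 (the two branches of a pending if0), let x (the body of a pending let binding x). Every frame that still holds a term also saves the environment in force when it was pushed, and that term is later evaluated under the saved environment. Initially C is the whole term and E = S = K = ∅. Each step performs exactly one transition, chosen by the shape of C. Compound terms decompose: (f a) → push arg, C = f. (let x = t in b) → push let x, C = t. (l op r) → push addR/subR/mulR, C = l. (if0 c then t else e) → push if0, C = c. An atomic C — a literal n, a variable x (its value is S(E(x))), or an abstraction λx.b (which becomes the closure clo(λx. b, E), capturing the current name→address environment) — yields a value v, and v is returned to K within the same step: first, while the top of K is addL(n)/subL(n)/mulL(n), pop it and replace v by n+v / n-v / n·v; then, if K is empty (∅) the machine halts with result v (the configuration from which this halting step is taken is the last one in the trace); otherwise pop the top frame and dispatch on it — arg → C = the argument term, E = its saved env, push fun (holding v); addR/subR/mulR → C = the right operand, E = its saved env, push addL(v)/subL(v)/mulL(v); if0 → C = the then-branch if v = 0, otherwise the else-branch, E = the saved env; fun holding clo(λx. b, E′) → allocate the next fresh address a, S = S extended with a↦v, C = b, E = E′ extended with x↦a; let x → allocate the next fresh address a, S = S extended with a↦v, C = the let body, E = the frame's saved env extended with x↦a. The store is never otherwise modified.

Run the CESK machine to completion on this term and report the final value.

Answer: -10

Machine steps:
[0] <C=(let y = ((λz. ((λq. q) z)) (let z = -4 in z)) in ((let x = 5 in x) * -2)), E=∅, S=∅, K=∅>
[1] <C=((λz. ((λq. q) z)) (let z = -4 in z)), E=∅, S=∅, K=[let y]>
[2] <C=(λz. ((λq. q) z)), E=∅, S=∅, K=[arg :: let y]>
[3] <C=(let z = -4 in z), E=∅, S=∅, K=[fun :: let y]>
[4] <C=-4, E=∅, S=∅, K=[let z :: fun :: let y]>
[5] <C=z, E={z↦0}, S={0↦-4}, K=[fun :: let y]>
[6] <C=((λq. q) z), E={z↦1}, S={0↦-4, 1↦-4}, K=[let y]>
[7] <C=(λq. q), E={z↦1}, S={0↦-4, 1↦-4}, K=[arg :: let y]>
[8] <C=z, E={z↦1}, S={0↦-4, 1↦-4}, K=[fun :: let y]>
[9] <C=q, E={q↦2, z↦1}, S={0↦-4, 1↦-4, 2↦-4}, K=[let y]>
[10] <C=((let x = 5 in x) * -2), E={y↦3}, S={0↦-4, 1↦-4, 2↦-4, 3↦-4}, K=∅>
[11] <C=(let x = 5 in x), E={y↦3}, S={0↦-4, 1↦-4, 2↦-4, 3↦-4}, K=[mulR]>
[12] <C=5, E={y↦3}, S={0↦-4, 1↦-4, 2↦-4, 3↦-4}, K=[let x :: mulR]>
[13] <C=x, E={x↦4, y↦3}, S={0↦-4, 1↦-4, 2↦-4, 3↦-4, 4↦5}, K=[mulR]>
[14] <C=-2, E={y↦3}, S={0↦-4, 1↦-4, 2↦-4, 3↦-4, 4↦5}, K=[mulL(5)]>
→ final value -10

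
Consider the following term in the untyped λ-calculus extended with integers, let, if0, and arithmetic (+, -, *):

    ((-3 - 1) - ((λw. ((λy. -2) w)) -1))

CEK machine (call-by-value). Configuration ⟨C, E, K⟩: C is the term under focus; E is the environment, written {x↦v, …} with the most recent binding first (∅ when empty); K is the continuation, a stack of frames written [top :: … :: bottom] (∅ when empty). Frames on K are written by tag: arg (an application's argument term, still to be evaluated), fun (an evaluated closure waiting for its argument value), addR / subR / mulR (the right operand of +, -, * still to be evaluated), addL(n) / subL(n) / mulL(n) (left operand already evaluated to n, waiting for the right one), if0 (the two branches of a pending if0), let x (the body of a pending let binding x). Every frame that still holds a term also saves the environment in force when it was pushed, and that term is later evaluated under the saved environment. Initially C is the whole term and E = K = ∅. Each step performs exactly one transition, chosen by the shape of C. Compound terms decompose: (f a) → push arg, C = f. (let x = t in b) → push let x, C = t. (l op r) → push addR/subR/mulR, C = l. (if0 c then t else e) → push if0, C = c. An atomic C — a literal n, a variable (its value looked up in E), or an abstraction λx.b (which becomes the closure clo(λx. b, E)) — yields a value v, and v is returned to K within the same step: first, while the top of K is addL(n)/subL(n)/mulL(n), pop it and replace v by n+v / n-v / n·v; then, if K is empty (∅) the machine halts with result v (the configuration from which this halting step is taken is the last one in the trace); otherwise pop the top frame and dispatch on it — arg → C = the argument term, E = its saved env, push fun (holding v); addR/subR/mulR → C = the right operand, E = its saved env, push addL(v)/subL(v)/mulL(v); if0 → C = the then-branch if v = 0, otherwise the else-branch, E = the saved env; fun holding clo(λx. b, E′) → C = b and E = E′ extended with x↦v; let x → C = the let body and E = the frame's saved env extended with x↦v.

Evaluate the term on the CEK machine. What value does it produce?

step 0: [C=((-3 - 1) - ((λw. ((λy. -2) w)) -1)) | E=∅ | K=∅]
step 1: [C=(-3 - 1) | E=∅ | K=[subR]]
step 2: [C=-3 | E=∅ | K=[subR :: subR]]
step 3: [C=1 | E=∅ | K=[subL(-3) :: subR]]
step 4: [C=((λw. ((λy. -2) w)) -1) | E=∅ | K=[subL(-4)]]
step 5: [C=(λw. ((λy. -2) w)) | E=∅ | K=[arg :: subL(-4)]]
step 6: [C=-1 | E=∅ | K=[fun :: subL(-4)]]
step 7: [C=((λy. -2) w) | E={w↦-1} | K=[subL(-4)]]
step 8: [C=(λy. -2) | E={w↦-1} | K=[arg :: subL(-4)]]
step 9: [C=w | E={w↦-1} | K=[fun :: subL(-4)]]
step 10: [C=-2 | E={y↦-1, w↦-1} | K=[subL(-4)]]
→ final value -2

Answer: -2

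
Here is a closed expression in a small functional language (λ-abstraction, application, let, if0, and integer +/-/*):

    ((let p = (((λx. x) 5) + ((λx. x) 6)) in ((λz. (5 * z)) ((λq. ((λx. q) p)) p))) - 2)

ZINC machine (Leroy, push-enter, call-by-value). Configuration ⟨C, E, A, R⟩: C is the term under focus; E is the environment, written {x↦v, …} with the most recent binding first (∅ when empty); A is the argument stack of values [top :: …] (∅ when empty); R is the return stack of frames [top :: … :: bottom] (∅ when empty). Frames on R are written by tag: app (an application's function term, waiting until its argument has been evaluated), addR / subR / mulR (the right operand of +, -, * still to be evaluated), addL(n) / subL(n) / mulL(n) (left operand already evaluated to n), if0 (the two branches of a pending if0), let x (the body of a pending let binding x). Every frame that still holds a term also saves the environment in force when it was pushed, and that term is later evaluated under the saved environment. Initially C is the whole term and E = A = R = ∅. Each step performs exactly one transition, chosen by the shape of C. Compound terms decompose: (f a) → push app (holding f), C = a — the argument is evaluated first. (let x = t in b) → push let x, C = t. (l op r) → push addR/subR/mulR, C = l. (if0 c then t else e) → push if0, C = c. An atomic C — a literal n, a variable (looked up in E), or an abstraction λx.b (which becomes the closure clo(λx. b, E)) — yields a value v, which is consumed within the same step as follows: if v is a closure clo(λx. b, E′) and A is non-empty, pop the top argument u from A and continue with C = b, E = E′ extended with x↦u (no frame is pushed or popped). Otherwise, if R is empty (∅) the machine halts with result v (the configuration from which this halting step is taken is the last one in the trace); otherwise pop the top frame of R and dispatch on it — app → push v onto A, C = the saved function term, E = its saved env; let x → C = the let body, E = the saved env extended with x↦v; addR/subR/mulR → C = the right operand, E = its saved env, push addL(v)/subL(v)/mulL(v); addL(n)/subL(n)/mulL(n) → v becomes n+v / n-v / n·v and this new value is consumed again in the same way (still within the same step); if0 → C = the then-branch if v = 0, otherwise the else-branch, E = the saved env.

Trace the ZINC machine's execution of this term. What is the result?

step 0: [C=((let p = (((λx. x) 5) + ((λx. x) 6)) in ((λz. (5 * z)) ((λq. ((λx. q) p)) p))) - 2) | E=∅ | A=∅ | R=∅]
step 1: [C=(let p = (((λx. x) 5) + ((λx. x) 6)) in ((λz. (5 * z)) ((λq. ((λx. q) p)) p))) | E=∅ | A=∅ | R=[subR]]
step 2: [C=(((λx. x) 5) + ((λx. x) 6)) | E=∅ | A=∅ | R=[let p :: subR]]
step 3: [C=((λx. x) 5) | E=∅ | A=∅ | R=[addR :: let p :: subR]]
step 4: [C=5 | E=∅ | A=∅ | R=[app :: addR :: let p :: subR]]
step 5: [C=(λx. x) | E=∅ | A=[5] | R=[addR :: let p :: subR]]
step 6: [C=x | E={x↦5} | A=∅ | R=[addR :: let p :: subR]]
step 7: [C=((λx. x) 6) | E=∅ | A=∅ | R=[addL(5) :: let p :: subR]]
step 8: [C=6 | E=∅ | A=∅ | R=[app :: addL(5) :: let p :: subR]]
step 9: [C=(λx. x) | E=∅ | A=[6] | R=[addL(5) :: let p :: subR]]
step 10: [C=x | E={x↦6} | A=∅ | R=[addL(5) :: let p :: subR]]
step 11: [C=((λz. (5 * z)) ((λq. ((λx. q) p)) p)) | E={p↦11} | A=∅ | R=[subR]]
step 12: [C=((λq. ((λx. q) p)) p) | E={p↦11} | A=∅ | R=[app :: subR]]
step 13: [C=p | E={p↦11} | A=∅ | R=[app :: app :: subR]]
step 14: [C=(λq. ((λx. q) p)) | E={p↦11} | A=[11] | R=[app :: subR]]
step 15: [C=((λx. q) p) | E={q↦11, p↦11} | A=∅ | R=[app :: subR]]
step 16: [C=p | E={q↦11, p↦11} | A=∅ | R=[app :: app :: subR]]
step 17: [C=(λx. q) | E={q↦11, p↦11} | A=[11] | R=[app :: subR]]
step 18: [C=q | E={x↦11, q↦11, p↦11} | A=∅ | R=[app :: subR]]
step 19: [C=(λz. (5 * z)) | E={p↦11} | A=[11] | R=[subR]]
step 20: [C=(5 * z) | E={z↦11, p↦11} | A=∅ | R=[subR]]
step 21: [C=5 | E={z↦11, p↦11} | A=∅ | R=[mulR :: subR]]
step 22: [C=z | E={z↦11, p↦11} | A=∅ | R=[mulL(5) :: subR]]
step 23: [C=2 | E=∅ | A=∅ | R=[subL(55)]]
→ final value 53

Answer: 53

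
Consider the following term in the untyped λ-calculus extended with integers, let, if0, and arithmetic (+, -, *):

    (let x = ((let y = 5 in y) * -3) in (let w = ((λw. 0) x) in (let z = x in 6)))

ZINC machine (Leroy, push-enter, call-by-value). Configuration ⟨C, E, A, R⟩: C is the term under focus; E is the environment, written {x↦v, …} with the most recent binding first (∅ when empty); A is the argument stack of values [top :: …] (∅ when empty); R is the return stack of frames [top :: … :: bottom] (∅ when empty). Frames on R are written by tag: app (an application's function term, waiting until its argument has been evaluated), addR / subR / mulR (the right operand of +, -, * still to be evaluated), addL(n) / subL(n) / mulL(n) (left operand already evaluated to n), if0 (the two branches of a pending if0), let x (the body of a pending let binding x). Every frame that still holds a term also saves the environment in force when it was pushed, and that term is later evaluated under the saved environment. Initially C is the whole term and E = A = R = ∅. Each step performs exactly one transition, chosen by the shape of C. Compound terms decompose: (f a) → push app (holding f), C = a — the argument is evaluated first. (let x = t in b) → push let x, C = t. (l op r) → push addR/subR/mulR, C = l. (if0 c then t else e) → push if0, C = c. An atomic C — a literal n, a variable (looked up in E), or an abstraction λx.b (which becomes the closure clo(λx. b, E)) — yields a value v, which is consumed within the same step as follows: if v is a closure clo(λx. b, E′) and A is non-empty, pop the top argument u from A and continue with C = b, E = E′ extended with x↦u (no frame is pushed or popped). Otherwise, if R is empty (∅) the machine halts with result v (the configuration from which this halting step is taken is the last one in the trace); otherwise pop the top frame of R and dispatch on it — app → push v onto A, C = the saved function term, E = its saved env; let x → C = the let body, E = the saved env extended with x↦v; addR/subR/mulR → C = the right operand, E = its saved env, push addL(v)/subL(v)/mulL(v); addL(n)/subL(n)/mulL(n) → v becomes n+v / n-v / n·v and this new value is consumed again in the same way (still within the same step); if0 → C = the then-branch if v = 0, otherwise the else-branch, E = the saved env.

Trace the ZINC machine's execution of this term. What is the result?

0. ⟨C=(let x = ((let y = 5 in y) * -3) in (let w = ((λw. 0) x) in (let z = x in 6))); E=∅; A=∅; R=∅⟩
1. ⟨C=((let y = 5 in y) * -3); E=∅; A=∅; R=[let x]⟩
2. ⟨C=(let y = 5 in y); E=∅; A=∅; R=[mulR :: let x]⟩
3. ⟨C=5; E=∅; A=∅; R=[let y :: mulR :: let x]⟩
4. ⟨C=y; E={y↦5}; A=∅; R=[mulR :: let x]⟩
5. ⟨C=-3; E=∅; A=∅; R=[mulL(5) :: let x]⟩
6. ⟨C=(let w = ((λw. 0) x) in (let z = x in 6)); E={x↦-15}; A=∅; R=∅⟩
7. ⟨C=((λw. 0) x); E={x↦-15}; A=∅; R=[let w]⟩
8. ⟨C=x; E={x↦-15}; A=∅; R=[app :: let w]⟩
9. ⟨C=(λw. 0); E={x↦-15}; A=[-15]; R=[let w]⟩
10. ⟨C=0; E={w↦-15, x↦-15}; A=∅; R=[let w]⟩
11. ⟨C=(let z = x in 6); E={w↦0, x↦-15}; A=∅; R=∅⟩
12. ⟨C=x; E={w↦0, x↦-15}; A=∅; R=[let z]⟩
13. ⟨C=6; E={z↦-15, w↦0, x↦-15}; A=∅; R=∅⟩
→ final value 6

Answer: 6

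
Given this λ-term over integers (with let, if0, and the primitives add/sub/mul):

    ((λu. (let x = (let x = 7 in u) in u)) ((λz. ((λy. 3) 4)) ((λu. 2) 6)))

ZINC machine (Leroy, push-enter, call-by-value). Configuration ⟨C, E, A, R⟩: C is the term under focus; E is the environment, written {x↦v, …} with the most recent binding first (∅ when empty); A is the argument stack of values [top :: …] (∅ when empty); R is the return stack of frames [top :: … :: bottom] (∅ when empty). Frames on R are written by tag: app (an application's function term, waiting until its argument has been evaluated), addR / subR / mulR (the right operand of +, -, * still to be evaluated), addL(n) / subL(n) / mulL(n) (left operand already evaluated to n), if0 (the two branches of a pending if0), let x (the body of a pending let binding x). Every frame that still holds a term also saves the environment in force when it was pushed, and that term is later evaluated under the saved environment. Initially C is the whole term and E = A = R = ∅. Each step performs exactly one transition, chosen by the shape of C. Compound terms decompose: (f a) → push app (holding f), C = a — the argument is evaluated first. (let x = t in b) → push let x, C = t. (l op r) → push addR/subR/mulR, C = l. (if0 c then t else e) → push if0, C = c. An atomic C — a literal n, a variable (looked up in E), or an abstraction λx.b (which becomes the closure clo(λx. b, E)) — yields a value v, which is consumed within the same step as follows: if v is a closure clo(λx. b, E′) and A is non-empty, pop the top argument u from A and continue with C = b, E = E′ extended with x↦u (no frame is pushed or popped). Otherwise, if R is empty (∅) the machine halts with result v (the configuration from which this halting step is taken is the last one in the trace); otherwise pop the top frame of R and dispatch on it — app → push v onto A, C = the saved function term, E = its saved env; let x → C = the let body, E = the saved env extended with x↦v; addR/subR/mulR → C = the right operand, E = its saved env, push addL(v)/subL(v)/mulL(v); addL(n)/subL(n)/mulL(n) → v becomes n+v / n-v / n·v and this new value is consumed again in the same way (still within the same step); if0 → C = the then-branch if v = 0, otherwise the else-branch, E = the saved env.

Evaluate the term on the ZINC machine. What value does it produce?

Answer: 3

Machine steps:
[0] [C=((λu. (let x = (let x = 7 in u) in u)) ((λz. ((λy. 3) 4)) ((λu. 2) 6))) | E=∅ | A=∅ | R=∅]
[1] [C=((λz. ((λy. 3) 4)) ((λu. 2) 6)) | E=∅ | A=∅ | R=[app]]
[2] [C=((λu. 2) 6) | E=∅ | A=∅ | R=[app :: app]]
[3] [C=6 | E=∅ | A=∅ | R=[app :: app :: app]]
[4] [C=(λu. 2) | E=∅ | A=[6] | R=[app :: app]]
[5] [C=2 | E={u↦6} | A=∅ | R=[app :: app]]
[6] [C=(λz. ((λy. 3) 4)) | E=∅ | A=[2] | R=[app]]
[7] [C=((λy. 3) 4) | E={z↦2} | A=∅ | R=[app]]
[8] [C=4 | E={z↦2} | A=∅ | R=[app :: app]]
[9] [C=(λy. 3) | E={z↦2} | A=[4] | R=[app]]
[10] [C=3 | E={y↦4, z↦2} | A=∅ | R=[app]]
[11] [C=(λu. (let x = (let x = 7 in u) in u)) | E=∅ | A=[3] | R=∅]
[12] [C=(let x = (let x = 7 in u) in u) | E={u↦3} | A=∅ | R=∅]
[13] [C=(let x = 7 in u) | E={u↦3} | A=∅ | R=[let x]]
[14] [C=7 | E={u↦3} | A=∅ | R=[let x :: let x]]
[15] [C=u | E={x↦7, u↦3} | A=∅ | R=[let x]]
[16] [C=u | E={x↦3, u↦3} | A=∅ | R=∅]
→ final value 3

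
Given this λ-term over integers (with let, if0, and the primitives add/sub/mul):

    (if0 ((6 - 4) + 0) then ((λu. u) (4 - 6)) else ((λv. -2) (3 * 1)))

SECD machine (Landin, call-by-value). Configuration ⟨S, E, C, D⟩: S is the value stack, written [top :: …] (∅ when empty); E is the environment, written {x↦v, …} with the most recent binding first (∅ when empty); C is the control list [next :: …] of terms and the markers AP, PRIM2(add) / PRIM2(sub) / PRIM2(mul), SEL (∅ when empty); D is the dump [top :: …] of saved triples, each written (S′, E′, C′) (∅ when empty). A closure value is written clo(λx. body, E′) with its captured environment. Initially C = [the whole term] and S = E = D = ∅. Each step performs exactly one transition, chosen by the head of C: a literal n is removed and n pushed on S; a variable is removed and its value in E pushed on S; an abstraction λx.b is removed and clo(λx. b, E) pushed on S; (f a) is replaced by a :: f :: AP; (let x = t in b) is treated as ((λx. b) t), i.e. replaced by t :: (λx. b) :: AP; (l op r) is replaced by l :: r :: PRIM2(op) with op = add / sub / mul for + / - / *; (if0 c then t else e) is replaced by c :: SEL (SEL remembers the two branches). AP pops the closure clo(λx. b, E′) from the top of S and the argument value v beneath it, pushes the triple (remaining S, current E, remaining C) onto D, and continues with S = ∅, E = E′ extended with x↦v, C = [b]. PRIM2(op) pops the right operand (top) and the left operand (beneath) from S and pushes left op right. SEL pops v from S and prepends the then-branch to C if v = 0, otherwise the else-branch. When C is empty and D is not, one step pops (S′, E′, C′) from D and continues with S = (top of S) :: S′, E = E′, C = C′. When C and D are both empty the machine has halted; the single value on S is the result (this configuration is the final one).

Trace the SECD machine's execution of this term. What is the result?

[0] <S=∅, E=∅, C=[(if0 ((6 - 4) + 0) then ((λu. u) (4 - 6)) else ((λv. -2) (3 * 1)))], D=∅>
[1] <S=∅, E=∅, C=[((6 - 4) + 0) :: SEL], D=∅>
[2] <S=∅, E=∅, C=[(6 - 4) :: 0 :: PRIM2(add) :: SEL], D=∅>
[3] <S=∅, E=∅, C=[6 :: 4 :: PRIM2(sub) :: 0 :: PRIM2(add) :: SEL], D=∅>
[4] <S=[6], E=∅, C=[4 :: PRIM2(sub) :: 0 :: PRIM2(add) :: SEL], D=∅>
[5] <S=[4 :: 6], E=∅, C=[PRIM2(sub) :: 0 :: PRIM2(add) :: SEL], D=∅>
[6] <S=[2], E=∅, C=[0 :: PRIM2(add) :: SEL], D=∅>
[7] <S=[0 :: 2], E=∅, C=[PRIM2(add) :: SEL], D=∅>
[8] <S=[2], E=∅, C=[SEL], D=∅>
[9] <S=∅, E=∅, C=[((λv. -2) (3 * 1))], D=∅>
[10] <S=∅, E=∅, C=[(3 * 1) :: (λv. -2) :: AP], D=∅>
[11] <S=∅, E=∅, C=[3 :: 1 :: PRIM2(mul) :: (λv. -2) :: AP], D=∅>
[12] <S=[3], E=∅, C=[1 :: PRIM2(mul) :: (λv. -2) :: AP], D=∅>
[13] <S=[1 :: 3], E=∅, C=[PRIM2(mul) :: (λv. -2) :: AP], D=∅>
[14] <S=[3], E=∅, C=[(λv. -2) :: AP], D=∅>
[15] <S=[clo(λv. -2, ∅) :: 3], E=∅, C=[AP], D=∅>
[16] <S=∅, E={v↦3}, C=[-2], D=[(∅, ∅, ∅)]>
[17] <S=[-2], E={v↦3}, C=∅, D=[(∅, ∅, ∅)]>
[18] <S=[-2], E=∅, C=∅, D=∅>
→ final value -2

Answer: -2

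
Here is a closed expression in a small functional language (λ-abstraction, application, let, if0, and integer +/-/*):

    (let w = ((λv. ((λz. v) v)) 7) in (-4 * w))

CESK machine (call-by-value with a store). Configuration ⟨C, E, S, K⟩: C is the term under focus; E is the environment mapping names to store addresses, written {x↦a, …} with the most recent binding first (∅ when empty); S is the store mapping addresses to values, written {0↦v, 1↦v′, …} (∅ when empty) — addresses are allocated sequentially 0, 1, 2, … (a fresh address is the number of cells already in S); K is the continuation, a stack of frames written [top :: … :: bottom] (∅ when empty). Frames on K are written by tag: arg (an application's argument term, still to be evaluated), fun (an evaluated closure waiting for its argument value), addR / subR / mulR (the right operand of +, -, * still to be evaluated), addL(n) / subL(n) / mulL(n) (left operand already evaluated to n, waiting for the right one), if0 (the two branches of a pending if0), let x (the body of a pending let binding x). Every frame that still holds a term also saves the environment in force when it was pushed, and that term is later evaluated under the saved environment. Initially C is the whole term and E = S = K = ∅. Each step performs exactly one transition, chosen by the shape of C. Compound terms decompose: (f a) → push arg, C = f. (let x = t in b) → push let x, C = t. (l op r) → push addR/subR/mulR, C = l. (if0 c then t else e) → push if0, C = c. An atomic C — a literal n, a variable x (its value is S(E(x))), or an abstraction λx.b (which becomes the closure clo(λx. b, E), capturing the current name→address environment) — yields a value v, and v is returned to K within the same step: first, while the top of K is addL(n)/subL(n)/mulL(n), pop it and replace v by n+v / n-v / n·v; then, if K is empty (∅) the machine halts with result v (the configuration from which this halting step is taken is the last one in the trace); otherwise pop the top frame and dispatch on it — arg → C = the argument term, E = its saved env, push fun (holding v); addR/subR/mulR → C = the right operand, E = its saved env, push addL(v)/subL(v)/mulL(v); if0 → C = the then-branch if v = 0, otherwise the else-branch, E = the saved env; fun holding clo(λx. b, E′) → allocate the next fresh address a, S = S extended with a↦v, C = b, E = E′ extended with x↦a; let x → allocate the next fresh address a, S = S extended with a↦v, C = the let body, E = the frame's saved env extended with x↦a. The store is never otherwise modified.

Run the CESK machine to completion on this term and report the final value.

0. <C=(let w = ((λv. ((λz. v) v)) 7) in (-4 * w)), E=∅, S=∅, K=∅>
1. <C=((λv. ((λz. v) v)) 7), E=∅, S=∅, K=[let w]>
2. <C=(λv. ((λz. v) v)), E=∅, S=∅, K=[arg :: let w]>
3. <C=7, E=∅, S=∅, K=[fun :: let w]>
4. <C=((λz. v) v), E={v↦0}, S={0↦7}, K=[let w]>
5. <C=(λz. v), E={v↦0}, S={0↦7}, K=[arg :: let w]>
6. <C=v, E={v↦0}, S={0↦7}, K=[fun :: let w]>
7. <C=v, E={z↦1, v↦0}, S={0↦7, 1↦7}, K=[let w]>
8. <C=(-4 * w), E={w↦2}, S={0↦7, 1↦7, 2↦7}, K=∅>
9. <C=-4, E={w↦2}, S={0↦7, 1↦7, 2↦7}, K=[mulR]>
10. <C=w, E={w↦2}, S={0↦7, 1↦7, 2↦7}, K=[mulL(-4)]>
→ final value -28

Answer: -28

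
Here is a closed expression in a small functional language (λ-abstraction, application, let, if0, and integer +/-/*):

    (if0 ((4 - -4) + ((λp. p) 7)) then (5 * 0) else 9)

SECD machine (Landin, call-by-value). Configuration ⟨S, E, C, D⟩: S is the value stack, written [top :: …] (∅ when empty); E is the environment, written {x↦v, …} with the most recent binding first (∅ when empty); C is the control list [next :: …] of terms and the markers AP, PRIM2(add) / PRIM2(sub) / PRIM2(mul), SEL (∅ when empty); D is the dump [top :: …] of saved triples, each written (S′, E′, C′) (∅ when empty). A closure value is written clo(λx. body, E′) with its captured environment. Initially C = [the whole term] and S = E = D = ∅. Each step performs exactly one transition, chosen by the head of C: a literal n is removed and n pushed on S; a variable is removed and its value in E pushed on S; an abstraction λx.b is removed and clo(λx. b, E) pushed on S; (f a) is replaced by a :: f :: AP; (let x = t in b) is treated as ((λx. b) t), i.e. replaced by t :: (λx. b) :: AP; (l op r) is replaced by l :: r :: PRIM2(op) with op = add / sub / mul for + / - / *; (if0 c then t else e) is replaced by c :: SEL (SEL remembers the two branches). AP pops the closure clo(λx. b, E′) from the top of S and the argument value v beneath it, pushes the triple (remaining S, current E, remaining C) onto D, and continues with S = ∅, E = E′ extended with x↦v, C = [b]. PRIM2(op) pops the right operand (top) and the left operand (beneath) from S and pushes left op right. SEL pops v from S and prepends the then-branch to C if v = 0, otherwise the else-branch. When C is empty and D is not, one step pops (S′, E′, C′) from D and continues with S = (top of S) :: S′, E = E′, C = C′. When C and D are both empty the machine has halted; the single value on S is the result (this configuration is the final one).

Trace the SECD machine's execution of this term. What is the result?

Answer: 9

Machine steps:
step 0: [S=∅ | E=∅ | C=[(if0 ((4 - -4) + ((λp. p) 7)) then (5 * 0) else 9)] | D=∅]
step 1: [S=∅ | E=∅ | C=[((4 - -4) + ((λp. p) 7)) :: SEL] | D=∅]
step 2: [S=∅ | E=∅ | C=[(4 - -4) :: ((λp. p) 7) :: PRIM2(add) :: SEL] | D=∅]
step 3: [S=∅ | E=∅ | C=[4 :: -4 :: PRIM2(sub) :: ((λp. p) 7) :: PRIM2(add) :: SEL] | D=∅]
step 4: [S=[4] | E=∅ | C=[-4 :: PRIM2(sub) :: ((λp. p) 7) :: PRIM2(add) :: SEL] | D=∅]
step 5: [S=[-4 :: 4] | E=∅ | C=[PRIM2(sub) :: ((λp. p) 7) :: PRIM2(add) :: SEL] | D=∅]
step 6: [S=[8] | E=∅ | C=[((λp. p) 7) :: PRIM2(add) :: SEL] | D=∅]
step 7: [S=[8] | E=∅ | C=[7 :: (λp. p) :: AP :: PRIM2(add) :: SEL] | D=∅]
step 8: [S=[7 :: 8] | E=∅ | C=[(λp. p) :: AP :: PRIM2(add) :: SEL] | D=∅]
step 9: [S=[clo(λp. p, ∅) :: 7 :: 8] | E=∅ | C=[AP :: PRIM2(add) :: SEL] | D=∅]
step 10: [S=∅ | E={p↦7} | C=[p] | D=[([8], ∅, [PRIM2(add) :: SEL])]]
step 11: [S=[7] | E={p↦7} | C=∅ | D=[([8], ∅, [PRIM2(add) :: SEL])]]
step 12: [S=[7 :: 8] | E=∅ | C=[PRIM2(add) :: SEL] | D=∅]
step 13: [S=[15] | E=∅ | C=[SEL] | D=∅]
step 14: [S=∅ | E=∅ | C=[9] | D=∅]
step 15: [S=[9] | E=∅ | C=∅ | D=∅]
→ final value 9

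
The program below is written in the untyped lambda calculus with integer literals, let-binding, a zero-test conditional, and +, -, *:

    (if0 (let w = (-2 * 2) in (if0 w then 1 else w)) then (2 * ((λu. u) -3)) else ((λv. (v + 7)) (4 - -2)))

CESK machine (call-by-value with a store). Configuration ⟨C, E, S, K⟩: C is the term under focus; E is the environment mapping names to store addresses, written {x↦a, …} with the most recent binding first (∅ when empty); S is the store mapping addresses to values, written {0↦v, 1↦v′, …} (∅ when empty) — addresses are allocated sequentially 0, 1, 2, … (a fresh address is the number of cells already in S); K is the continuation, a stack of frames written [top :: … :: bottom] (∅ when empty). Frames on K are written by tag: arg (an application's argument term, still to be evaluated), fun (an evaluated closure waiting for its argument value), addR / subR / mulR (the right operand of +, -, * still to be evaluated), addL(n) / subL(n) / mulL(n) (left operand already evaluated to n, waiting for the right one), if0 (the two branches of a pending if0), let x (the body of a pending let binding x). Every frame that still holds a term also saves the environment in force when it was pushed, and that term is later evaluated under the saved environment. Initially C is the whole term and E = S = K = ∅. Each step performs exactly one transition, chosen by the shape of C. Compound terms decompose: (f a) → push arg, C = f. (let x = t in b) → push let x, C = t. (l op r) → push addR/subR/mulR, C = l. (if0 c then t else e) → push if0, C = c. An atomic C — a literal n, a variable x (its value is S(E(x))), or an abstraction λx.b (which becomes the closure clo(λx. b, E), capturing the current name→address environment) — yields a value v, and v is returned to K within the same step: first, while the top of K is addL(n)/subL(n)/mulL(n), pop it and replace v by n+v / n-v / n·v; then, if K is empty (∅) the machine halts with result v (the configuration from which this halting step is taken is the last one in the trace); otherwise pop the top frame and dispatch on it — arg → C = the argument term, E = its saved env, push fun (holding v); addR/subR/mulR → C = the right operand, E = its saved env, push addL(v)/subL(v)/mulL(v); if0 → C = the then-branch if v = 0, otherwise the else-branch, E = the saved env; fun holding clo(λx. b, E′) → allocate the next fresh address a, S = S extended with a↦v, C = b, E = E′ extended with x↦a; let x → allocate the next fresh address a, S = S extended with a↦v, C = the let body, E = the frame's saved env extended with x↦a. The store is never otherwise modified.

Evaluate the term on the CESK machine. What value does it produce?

Answer: 13

Derivation:
[0] [C=(if0 (let w = (-2 * 2) in (if0 w then 1 else w)) then (2 * ((λu. u) -3)) else ((λv. (v + 7)) (4 - -2))) | E=∅ | S=∅ | K=∅]
[1] [C=(let w = (-2 * 2) in (if0 w then 1 else w)) | E=∅ | S=∅ | K=[if0]]
[2] [C=(-2 * 2) | E=∅ | S=∅ | K=[let w :: if0]]
[3] [C=-2 | E=∅ | S=∅ | K=[mulR :: let w :: if0]]
[4] [C=2 | E=∅ | S=∅ | K=[mulL(-2) :: let w :: if0]]
[5] [C=(if0 w then 1 else w) | E={w↦0} | S={0↦-4} | K=[if0]]
[6] [C=w | E={w↦0} | S={0↦-4} | K=[if0 :: if0]]
[7] [C=w | E={w↦0} | S={0↦-4} | K=[if0]]
[8] [C=((λv. (v + 7)) (4 - -2)) | E=∅ | S={0↦-4} | K=∅]
[9] [C=(λv. (v + 7)) | E=∅ | S={0↦-4} | K=[arg]]
[10] [C=(4 - -2) | E=∅ | S={0↦-4} | K=[fun]]
[11] [C=4 | E=∅ | S={0↦-4} | K=[subR :: fun]]
[12] [C=-2 | E=∅ | S={0↦-4} | K=[subL(4) :: fun]]
[13] [C=(v + 7) | E={v↦1} | S={0↦-4, 1↦6} | K=∅]
[14] [C=v | E={v↦1} | S={0↦-4, 1↦6} | K=[addR]]
[15] [C=7 | E={v↦1} | S={0↦-4, 1↦6} | K=[addL(6)]]
→ final value 13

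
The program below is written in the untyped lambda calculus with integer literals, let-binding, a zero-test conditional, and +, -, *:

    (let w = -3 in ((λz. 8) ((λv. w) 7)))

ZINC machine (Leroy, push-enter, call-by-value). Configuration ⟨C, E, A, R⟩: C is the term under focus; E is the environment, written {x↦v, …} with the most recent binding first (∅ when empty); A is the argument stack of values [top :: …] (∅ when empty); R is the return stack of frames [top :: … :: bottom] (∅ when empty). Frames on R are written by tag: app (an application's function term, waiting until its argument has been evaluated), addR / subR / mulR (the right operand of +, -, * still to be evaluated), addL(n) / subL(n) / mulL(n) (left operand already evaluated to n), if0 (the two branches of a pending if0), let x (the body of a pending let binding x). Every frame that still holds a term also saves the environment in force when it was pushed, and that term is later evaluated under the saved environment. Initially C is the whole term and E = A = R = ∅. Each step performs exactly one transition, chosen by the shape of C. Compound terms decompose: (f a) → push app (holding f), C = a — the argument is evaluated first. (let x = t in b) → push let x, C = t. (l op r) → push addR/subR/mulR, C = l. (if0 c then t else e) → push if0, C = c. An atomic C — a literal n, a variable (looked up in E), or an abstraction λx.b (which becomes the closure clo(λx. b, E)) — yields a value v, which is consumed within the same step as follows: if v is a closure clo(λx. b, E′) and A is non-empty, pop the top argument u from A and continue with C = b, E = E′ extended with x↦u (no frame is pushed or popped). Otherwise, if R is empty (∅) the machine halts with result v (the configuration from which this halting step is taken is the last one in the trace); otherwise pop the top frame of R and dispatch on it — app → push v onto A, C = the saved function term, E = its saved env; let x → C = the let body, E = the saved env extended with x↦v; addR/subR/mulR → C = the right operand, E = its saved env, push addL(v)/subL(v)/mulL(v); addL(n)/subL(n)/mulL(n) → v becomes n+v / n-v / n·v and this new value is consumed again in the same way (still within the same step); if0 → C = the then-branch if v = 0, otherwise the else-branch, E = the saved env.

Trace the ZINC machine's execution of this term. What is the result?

t=0: ⟨C=(let w = -3 in ((λz. 8) ((λv. w) 7))); E=∅; A=∅; R=∅⟩
t=1: ⟨C=-3; E=∅; A=∅; R=[let w]⟩
t=2: ⟨C=((λz. 8) ((λv. w) 7)); E={w↦-3}; A=∅; R=∅⟩
t=3: ⟨C=((λv. w) 7); E={w↦-3}; A=∅; R=[app]⟩
t=4: ⟨C=7; E={w↦-3}; A=∅; R=[app :: app]⟩
t=5: ⟨C=(λv. w); E={w↦-3}; A=[7]; R=[app]⟩
t=6: ⟨C=w; E={v↦7, w↦-3}; A=∅; R=[app]⟩
t=7: ⟨C=(λz. 8); E={w↦-3}; A=[-3]; R=∅⟩
t=8: ⟨C=8; E={z↦-3, w↦-3}; A=∅; R=∅⟩
→ final value 8

Answer: 8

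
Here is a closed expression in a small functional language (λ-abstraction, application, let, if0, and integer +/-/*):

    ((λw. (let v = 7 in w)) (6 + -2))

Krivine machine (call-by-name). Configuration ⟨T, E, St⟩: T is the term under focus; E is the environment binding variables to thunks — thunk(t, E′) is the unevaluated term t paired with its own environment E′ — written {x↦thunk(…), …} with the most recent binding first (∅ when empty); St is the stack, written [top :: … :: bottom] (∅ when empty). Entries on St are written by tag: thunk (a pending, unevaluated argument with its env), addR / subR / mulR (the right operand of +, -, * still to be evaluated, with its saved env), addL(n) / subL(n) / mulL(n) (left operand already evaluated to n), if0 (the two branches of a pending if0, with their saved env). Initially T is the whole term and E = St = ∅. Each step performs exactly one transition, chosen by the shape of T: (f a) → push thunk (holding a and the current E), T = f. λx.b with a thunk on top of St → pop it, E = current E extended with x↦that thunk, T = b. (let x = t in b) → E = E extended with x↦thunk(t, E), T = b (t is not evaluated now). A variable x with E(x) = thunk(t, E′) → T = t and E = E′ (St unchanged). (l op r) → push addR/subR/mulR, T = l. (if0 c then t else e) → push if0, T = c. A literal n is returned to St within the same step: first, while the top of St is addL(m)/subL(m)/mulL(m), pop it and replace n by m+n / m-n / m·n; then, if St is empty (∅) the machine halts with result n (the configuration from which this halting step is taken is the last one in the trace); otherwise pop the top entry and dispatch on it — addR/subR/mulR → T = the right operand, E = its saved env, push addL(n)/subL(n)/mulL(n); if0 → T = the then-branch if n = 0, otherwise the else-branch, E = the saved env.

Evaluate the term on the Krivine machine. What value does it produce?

Answer: 4

Machine steps:
0. ⟨T=((λw. (let v = 7 in w)) (6 + -2)); E=∅; St=∅⟩
1. ⟨T=(λw. (let v = 7 in w)); E=∅; St=[thunk]⟩
2. ⟨T=(let v = 7 in w); E={w↦thunk((6 + -2), ∅)}; St=∅⟩
3. ⟨T=w; E={v↦thunk(7, {w↦thunk((6 + -2), ∅)}), w↦thunk((6 + -2), ∅)}; St=∅⟩
4. ⟨T=(6 + -2); E=∅; St=∅⟩
5. ⟨T=6; E=∅; St=[addR]⟩
6. ⟨T=-2; E=∅; St=[addL(6)]⟩
→ final value 4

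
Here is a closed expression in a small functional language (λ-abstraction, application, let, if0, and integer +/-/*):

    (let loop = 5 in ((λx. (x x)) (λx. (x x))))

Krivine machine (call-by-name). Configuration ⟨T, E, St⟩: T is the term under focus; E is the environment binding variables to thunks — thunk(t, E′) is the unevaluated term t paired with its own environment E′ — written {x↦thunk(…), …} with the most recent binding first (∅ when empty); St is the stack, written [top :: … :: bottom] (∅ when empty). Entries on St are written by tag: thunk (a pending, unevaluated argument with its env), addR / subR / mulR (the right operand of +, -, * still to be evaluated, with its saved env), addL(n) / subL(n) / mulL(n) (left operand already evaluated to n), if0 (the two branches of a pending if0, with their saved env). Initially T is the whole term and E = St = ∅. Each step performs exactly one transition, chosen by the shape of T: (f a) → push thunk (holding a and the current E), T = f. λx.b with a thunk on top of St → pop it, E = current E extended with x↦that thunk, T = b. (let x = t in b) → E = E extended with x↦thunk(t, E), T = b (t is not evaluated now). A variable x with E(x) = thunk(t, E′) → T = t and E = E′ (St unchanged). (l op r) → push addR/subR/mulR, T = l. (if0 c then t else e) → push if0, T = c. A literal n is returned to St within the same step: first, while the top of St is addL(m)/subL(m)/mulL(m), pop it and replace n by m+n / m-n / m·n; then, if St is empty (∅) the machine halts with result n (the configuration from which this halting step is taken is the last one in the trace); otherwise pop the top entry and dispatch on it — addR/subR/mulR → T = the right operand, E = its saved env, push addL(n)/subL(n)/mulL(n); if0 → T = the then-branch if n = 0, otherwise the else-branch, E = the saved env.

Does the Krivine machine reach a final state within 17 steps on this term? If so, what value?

[0] <T=(let loop = 5 in ((λx. (x x)) (λx. (x x)))), E=∅, St=∅>
[1] <T=((λx. (x x)) (λx. (x x))), E={loop↦thunk(5, ∅)}, St=∅>
[2] <T=(λx. (x x)), E={loop↦thunk(5, ∅)}, St=[thunk]>
[3] <T=(x x), E={x↦thunk((λx. (x x)), {loop↦thunk(5, ∅)}), loop↦thunk(5, ∅)}, St=∅>
[4] <T=x, E={x↦thunk((λx. (x x)), {loop↦thunk(5, ∅)}), loop↦thunk(5, ∅)}, St=[thunk]>
[5] <T=(λx. (x x)), E={loop↦thunk(5, ∅)}, St=[thunk]>
[6] <T=(x x), E={x↦thunk(x, {x↦thunk((λx. (x x)), {loop↦thunk(5, ∅)}), loop↦thunk(5, ∅)}), loop↦thunk(5, ∅)}, St=∅>
[7] <T=x, E={x↦thunk(x, {x↦thunk((λx. (x x)), {loop↦thunk(5, ∅)}), loop↦thunk(5, ∅)}), loop↦thunk(5, ∅)}, St=[thunk]>
[8] <T=x, E={x↦thunk((λx. (x x)), {loop↦thunk(5, ∅)}), loop↦thunk(5, ∅)}, St=[thunk]>
[9] <T=(λx. (x x)), E={loop↦thunk(5, ∅)}, St=[thunk]>
[10] <T=(x x), E={x↦thunk(x, {x↦thunk(x, {x↦thunk((λx. (x x)), {loop↦thunk(5, ∅)}), loop↦thunk(5, ∅)}), loop↦thunk(5, ∅)}), loop↦thunk(5, ∅)}, St=∅>
[11] <T=x, E={x↦thunk(x, {x↦thunk(x, {x↦thunk((λx. (x x)), {loop↦thunk(5, ∅)}), loop↦thunk(5, ∅)}), loop↦thunk(5, ∅)}), loop↦thunk(5, ∅)}, St=[thunk]>
[12] <T=x, E={x↦thunk(x, {x↦thunk((λx. (x x)), {loop↦thunk(5, ∅)}), loop↦thunk(5, ∅)}), loop↦thunk(5, ∅)}, St=[thunk]>
[13] <T=x, E={x↦thunk((λx. (x x)), {loop↦thunk(5, ∅)}), loop↦thunk(5, ∅)}, St=[thunk]>
[14] <T=(λx. (x x)), E={loop↦thunk(5, ∅)}, St=[thunk]>
[15] <T=(x x), E={x↦thunk(x, {x↦thunk(x, {x↦thunk(x, {x↦thunk((λx. (x x)), {loop↦thunk(5, ∅)}), loop↦thunk(5, ∅)}), loop↦thunk(5, ∅)}), loop↦thunk(5, ∅)}), loop↦thunk(5, ∅)}, St=∅>
[16] <T=x, E={x↦thunk(x, {x↦thunk(x, {x↦thunk(x, {x↦thunk((λx. (x x)), {loop↦thunk(5, ∅)}), loop↦thunk(5, ∅)}), loop↦thunk(5, ∅)}), loop↦thunk(5, ∅)}), loop↦thunk(5, ∅)}, St=[thunk]>
[17] <T=x, E={x↦thunk(x, {x↦thunk(x, {x↦thunk((λx. (x x)), {loop↦thunk(5, ∅)}), loop↦thunk(5, ∅)}), loop↦thunk(5, ∅)}), loop↦thunk(5, ∅)}, St=[thunk]>
→ 17 transitions taken and the configuration is still not final: no result within 17 steps

Answer: DIVERGES (no final state within 17 steps)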